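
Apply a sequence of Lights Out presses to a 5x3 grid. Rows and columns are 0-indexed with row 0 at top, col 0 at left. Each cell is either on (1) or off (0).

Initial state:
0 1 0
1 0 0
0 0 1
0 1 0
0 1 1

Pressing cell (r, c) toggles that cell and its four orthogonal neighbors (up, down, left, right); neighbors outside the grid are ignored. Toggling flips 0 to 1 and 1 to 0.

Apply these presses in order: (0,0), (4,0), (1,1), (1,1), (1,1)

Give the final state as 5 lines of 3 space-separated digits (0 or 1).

Answer: 1 1 0
1 1 1
0 1 1
1 1 0
1 0 1

Derivation:
After press 1 at (0,0):
1 0 0
0 0 0
0 0 1
0 1 0
0 1 1

After press 2 at (4,0):
1 0 0
0 0 0
0 0 1
1 1 0
1 0 1

After press 3 at (1,1):
1 1 0
1 1 1
0 1 1
1 1 0
1 0 1

After press 4 at (1,1):
1 0 0
0 0 0
0 0 1
1 1 0
1 0 1

After press 5 at (1,1):
1 1 0
1 1 1
0 1 1
1 1 0
1 0 1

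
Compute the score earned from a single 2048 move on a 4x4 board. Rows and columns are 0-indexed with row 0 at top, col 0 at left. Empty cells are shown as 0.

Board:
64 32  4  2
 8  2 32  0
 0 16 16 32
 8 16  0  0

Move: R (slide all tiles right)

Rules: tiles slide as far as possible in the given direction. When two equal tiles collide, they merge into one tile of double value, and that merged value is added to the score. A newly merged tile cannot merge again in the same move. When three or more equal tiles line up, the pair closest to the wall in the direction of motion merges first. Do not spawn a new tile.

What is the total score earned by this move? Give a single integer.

Slide right:
row 0: [64, 32, 4, 2] -> [64, 32, 4, 2]  score +0 (running 0)
row 1: [8, 2, 32, 0] -> [0, 8, 2, 32]  score +0 (running 0)
row 2: [0, 16, 16, 32] -> [0, 0, 32, 32]  score +32 (running 32)
row 3: [8, 16, 0, 0] -> [0, 0, 8, 16]  score +0 (running 32)
Board after move:
64 32  4  2
 0  8  2 32
 0  0 32 32
 0  0  8 16

Answer: 32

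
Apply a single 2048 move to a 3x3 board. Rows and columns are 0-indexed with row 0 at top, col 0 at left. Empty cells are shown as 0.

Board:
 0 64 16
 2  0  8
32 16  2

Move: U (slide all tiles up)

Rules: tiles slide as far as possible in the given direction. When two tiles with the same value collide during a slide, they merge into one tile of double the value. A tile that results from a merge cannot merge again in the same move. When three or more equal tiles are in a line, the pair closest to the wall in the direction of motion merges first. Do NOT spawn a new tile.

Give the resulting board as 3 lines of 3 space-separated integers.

Answer:  2 64 16
32 16  8
 0  0  2

Derivation:
Slide up:
col 0: [0, 2, 32] -> [2, 32, 0]
col 1: [64, 0, 16] -> [64, 16, 0]
col 2: [16, 8, 2] -> [16, 8, 2]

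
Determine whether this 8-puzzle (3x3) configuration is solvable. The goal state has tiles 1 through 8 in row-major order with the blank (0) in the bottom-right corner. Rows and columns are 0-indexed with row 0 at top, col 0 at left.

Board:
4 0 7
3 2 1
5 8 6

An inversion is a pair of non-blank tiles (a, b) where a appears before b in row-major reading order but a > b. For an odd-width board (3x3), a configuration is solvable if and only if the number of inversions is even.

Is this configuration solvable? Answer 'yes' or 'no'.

Answer: yes

Derivation:
Inversions (pairs i<j in row-major order where tile[i] > tile[j] > 0): 12
12 is even, so the puzzle is solvable.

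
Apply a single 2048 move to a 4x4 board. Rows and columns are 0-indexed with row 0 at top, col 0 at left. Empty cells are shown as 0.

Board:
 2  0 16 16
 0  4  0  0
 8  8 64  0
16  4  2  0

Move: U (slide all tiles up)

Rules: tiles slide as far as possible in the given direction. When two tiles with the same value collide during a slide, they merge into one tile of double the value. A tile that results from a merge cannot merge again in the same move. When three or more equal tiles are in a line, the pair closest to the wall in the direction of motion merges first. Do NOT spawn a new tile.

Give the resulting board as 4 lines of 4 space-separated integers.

Answer:  2  4 16 16
 8  8 64  0
16  4  2  0
 0  0  0  0

Derivation:
Slide up:
col 0: [2, 0, 8, 16] -> [2, 8, 16, 0]
col 1: [0, 4, 8, 4] -> [4, 8, 4, 0]
col 2: [16, 0, 64, 2] -> [16, 64, 2, 0]
col 3: [16, 0, 0, 0] -> [16, 0, 0, 0]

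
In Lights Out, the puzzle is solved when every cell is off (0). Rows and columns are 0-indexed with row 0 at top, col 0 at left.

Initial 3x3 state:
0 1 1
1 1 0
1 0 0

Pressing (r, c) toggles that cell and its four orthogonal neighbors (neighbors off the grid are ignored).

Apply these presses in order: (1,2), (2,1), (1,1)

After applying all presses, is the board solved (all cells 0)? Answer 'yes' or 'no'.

Answer: yes

Derivation:
After press 1 at (1,2):
0 1 0
1 0 1
1 0 1

After press 2 at (2,1):
0 1 0
1 1 1
0 1 0

After press 3 at (1,1):
0 0 0
0 0 0
0 0 0

Lights still on: 0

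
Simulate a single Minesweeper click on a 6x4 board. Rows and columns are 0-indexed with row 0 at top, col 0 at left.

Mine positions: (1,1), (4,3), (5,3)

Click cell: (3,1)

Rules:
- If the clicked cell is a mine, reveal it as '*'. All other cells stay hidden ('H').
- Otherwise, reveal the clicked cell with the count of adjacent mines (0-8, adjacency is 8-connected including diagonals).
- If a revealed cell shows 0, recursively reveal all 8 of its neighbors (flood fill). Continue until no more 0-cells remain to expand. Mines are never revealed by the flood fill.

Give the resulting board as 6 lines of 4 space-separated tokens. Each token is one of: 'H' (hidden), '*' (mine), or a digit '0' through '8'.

H H H H
H H H H
1 1 1 H
0 0 1 H
0 0 2 H
0 0 2 H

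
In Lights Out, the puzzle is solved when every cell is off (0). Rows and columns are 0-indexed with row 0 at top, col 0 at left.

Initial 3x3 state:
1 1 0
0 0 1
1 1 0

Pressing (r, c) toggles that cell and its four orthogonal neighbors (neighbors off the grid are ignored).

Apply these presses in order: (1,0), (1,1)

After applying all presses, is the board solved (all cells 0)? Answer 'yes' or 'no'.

Answer: yes

Derivation:
After press 1 at (1,0):
0 1 0
1 1 1
0 1 0

After press 2 at (1,1):
0 0 0
0 0 0
0 0 0

Lights still on: 0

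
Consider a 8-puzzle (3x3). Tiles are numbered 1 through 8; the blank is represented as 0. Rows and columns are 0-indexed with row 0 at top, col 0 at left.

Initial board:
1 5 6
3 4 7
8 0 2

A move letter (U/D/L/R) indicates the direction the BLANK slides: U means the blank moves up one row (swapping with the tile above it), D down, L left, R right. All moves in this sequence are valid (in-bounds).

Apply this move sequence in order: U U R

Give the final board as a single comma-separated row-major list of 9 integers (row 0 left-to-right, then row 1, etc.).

After move 1 (U):
1 5 6
3 0 7
8 4 2

After move 2 (U):
1 0 6
3 5 7
8 4 2

After move 3 (R):
1 6 0
3 5 7
8 4 2

Answer: 1, 6, 0, 3, 5, 7, 8, 4, 2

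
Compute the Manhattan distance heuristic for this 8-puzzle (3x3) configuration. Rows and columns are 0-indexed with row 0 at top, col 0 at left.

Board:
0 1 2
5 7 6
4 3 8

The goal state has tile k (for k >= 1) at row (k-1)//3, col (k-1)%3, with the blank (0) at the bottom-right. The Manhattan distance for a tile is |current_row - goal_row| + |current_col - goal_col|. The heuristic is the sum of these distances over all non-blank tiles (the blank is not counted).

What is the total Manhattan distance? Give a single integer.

Tile 1: at (0,1), goal (0,0), distance |0-0|+|1-0| = 1
Tile 2: at (0,2), goal (0,1), distance |0-0|+|2-1| = 1
Tile 5: at (1,0), goal (1,1), distance |1-1|+|0-1| = 1
Tile 7: at (1,1), goal (2,0), distance |1-2|+|1-0| = 2
Tile 6: at (1,2), goal (1,2), distance |1-1|+|2-2| = 0
Tile 4: at (2,0), goal (1,0), distance |2-1|+|0-0| = 1
Tile 3: at (2,1), goal (0,2), distance |2-0|+|1-2| = 3
Tile 8: at (2,2), goal (2,1), distance |2-2|+|2-1| = 1
Sum: 1 + 1 + 1 + 2 + 0 + 1 + 3 + 1 = 10

Answer: 10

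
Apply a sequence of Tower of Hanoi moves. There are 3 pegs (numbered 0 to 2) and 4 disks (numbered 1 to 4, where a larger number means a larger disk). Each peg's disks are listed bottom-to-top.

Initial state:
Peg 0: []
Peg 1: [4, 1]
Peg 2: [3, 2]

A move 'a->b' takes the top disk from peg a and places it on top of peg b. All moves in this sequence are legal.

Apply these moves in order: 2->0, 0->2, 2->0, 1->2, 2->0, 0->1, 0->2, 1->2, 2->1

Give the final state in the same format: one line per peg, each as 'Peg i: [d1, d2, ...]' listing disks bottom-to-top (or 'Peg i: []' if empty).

Answer: Peg 0: []
Peg 1: [4, 1]
Peg 2: [3, 2]

Derivation:
After move 1 (2->0):
Peg 0: [2]
Peg 1: [4, 1]
Peg 2: [3]

After move 2 (0->2):
Peg 0: []
Peg 1: [4, 1]
Peg 2: [3, 2]

After move 3 (2->0):
Peg 0: [2]
Peg 1: [4, 1]
Peg 2: [3]

After move 4 (1->2):
Peg 0: [2]
Peg 1: [4]
Peg 2: [3, 1]

After move 5 (2->0):
Peg 0: [2, 1]
Peg 1: [4]
Peg 2: [3]

After move 6 (0->1):
Peg 0: [2]
Peg 1: [4, 1]
Peg 2: [3]

After move 7 (0->2):
Peg 0: []
Peg 1: [4, 1]
Peg 2: [3, 2]

After move 8 (1->2):
Peg 0: []
Peg 1: [4]
Peg 2: [3, 2, 1]

After move 9 (2->1):
Peg 0: []
Peg 1: [4, 1]
Peg 2: [3, 2]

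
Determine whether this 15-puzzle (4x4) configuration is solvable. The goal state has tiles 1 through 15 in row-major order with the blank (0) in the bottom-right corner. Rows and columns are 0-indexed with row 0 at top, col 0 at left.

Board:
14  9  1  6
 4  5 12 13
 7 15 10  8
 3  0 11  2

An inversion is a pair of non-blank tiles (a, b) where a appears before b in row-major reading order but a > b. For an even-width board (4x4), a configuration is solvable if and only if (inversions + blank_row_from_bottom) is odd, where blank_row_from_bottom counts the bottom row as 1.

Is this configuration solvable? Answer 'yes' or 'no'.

Answer: no

Derivation:
Inversions: 55
Blank is in row 3 (0-indexed from top), which is row 1 counting from the bottom (bottom = 1).
55 + 1 = 56, which is even, so the puzzle is not solvable.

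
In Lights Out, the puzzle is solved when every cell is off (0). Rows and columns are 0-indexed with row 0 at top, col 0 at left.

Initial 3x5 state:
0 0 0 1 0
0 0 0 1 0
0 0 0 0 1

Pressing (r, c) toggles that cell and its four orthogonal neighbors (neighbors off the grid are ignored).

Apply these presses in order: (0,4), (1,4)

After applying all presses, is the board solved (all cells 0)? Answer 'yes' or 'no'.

Answer: yes

Derivation:
After press 1 at (0,4):
0 0 0 0 1
0 0 0 1 1
0 0 0 0 1

After press 2 at (1,4):
0 0 0 0 0
0 0 0 0 0
0 0 0 0 0

Lights still on: 0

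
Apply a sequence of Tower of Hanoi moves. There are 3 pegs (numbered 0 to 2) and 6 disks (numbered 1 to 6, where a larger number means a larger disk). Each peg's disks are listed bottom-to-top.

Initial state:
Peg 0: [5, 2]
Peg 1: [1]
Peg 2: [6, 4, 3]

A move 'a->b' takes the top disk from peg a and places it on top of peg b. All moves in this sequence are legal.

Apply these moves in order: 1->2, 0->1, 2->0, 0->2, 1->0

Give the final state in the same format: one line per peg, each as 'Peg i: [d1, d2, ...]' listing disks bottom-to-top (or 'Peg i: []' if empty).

After move 1 (1->2):
Peg 0: [5, 2]
Peg 1: []
Peg 2: [6, 4, 3, 1]

After move 2 (0->1):
Peg 0: [5]
Peg 1: [2]
Peg 2: [6, 4, 3, 1]

After move 3 (2->0):
Peg 0: [5, 1]
Peg 1: [2]
Peg 2: [6, 4, 3]

After move 4 (0->2):
Peg 0: [5]
Peg 1: [2]
Peg 2: [6, 4, 3, 1]

After move 5 (1->0):
Peg 0: [5, 2]
Peg 1: []
Peg 2: [6, 4, 3, 1]

Answer: Peg 0: [5, 2]
Peg 1: []
Peg 2: [6, 4, 3, 1]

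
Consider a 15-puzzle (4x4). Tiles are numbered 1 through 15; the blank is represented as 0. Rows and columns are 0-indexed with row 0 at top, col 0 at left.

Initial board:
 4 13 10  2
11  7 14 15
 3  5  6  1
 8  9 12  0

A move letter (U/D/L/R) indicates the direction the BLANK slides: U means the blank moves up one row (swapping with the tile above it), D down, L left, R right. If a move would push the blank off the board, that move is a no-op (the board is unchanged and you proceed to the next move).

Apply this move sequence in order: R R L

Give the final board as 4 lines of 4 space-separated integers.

Answer:  4 13 10  2
11  7 14 15
 3  5  6  1
 8  9  0 12

Derivation:
After move 1 (R):
 4 13 10  2
11  7 14 15
 3  5  6  1
 8  9 12  0

After move 2 (R):
 4 13 10  2
11  7 14 15
 3  5  6  1
 8  9 12  0

After move 3 (L):
 4 13 10  2
11  7 14 15
 3  5  6  1
 8  9  0 12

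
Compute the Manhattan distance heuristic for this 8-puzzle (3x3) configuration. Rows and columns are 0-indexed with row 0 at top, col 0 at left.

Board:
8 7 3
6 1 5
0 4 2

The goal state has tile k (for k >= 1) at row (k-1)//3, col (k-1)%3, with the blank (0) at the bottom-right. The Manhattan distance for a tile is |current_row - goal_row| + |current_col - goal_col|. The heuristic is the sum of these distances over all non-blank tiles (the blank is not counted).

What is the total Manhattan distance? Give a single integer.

Answer: 16

Derivation:
Tile 8: (0,0)->(2,1) = 3
Tile 7: (0,1)->(2,0) = 3
Tile 3: (0,2)->(0,2) = 0
Tile 6: (1,0)->(1,2) = 2
Tile 1: (1,1)->(0,0) = 2
Tile 5: (1,2)->(1,1) = 1
Tile 4: (2,1)->(1,0) = 2
Tile 2: (2,2)->(0,1) = 3
Sum: 3 + 3 + 0 + 2 + 2 + 1 + 2 + 3 = 16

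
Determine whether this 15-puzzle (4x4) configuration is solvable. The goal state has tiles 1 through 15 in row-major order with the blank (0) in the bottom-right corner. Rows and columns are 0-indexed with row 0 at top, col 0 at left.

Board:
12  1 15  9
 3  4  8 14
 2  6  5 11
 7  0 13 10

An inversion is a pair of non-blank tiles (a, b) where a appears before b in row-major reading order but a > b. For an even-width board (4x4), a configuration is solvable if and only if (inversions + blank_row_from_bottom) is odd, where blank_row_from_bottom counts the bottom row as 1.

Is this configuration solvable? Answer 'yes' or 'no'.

Answer: no

Derivation:
Inversions: 47
Blank is in row 3 (0-indexed from top), which is row 1 counting from the bottom (bottom = 1).
47 + 1 = 48, which is even, so the puzzle is not solvable.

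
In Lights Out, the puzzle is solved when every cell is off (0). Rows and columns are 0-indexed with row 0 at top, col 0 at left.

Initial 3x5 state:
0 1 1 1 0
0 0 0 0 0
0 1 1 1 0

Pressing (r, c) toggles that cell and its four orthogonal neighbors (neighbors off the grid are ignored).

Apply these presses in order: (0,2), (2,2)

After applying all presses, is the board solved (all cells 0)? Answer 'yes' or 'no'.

Answer: yes

Derivation:
After press 1 at (0,2):
0 0 0 0 0
0 0 1 0 0
0 1 1 1 0

After press 2 at (2,2):
0 0 0 0 0
0 0 0 0 0
0 0 0 0 0

Lights still on: 0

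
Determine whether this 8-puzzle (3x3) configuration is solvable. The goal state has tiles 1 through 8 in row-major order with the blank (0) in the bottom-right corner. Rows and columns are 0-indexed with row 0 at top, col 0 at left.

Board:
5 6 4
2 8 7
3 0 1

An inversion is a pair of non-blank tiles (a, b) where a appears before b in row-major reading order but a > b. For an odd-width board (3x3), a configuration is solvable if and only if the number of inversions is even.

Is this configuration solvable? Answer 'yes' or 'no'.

Inversions (pairs i<j in row-major order where tile[i] > tile[j] > 0): 18
18 is even, so the puzzle is solvable.

Answer: yes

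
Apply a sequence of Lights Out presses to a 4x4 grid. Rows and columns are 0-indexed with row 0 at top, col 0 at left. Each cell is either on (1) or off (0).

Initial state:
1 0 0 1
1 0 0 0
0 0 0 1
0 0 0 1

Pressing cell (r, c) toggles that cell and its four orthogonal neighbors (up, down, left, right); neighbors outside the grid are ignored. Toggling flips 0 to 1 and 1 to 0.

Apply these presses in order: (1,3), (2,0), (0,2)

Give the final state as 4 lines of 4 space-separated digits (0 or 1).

Answer: 1 1 1 1
0 0 0 1
1 1 0 0
1 0 0 1

Derivation:
After press 1 at (1,3):
1 0 0 0
1 0 1 1
0 0 0 0
0 0 0 1

After press 2 at (2,0):
1 0 0 0
0 0 1 1
1 1 0 0
1 0 0 1

After press 3 at (0,2):
1 1 1 1
0 0 0 1
1 1 0 0
1 0 0 1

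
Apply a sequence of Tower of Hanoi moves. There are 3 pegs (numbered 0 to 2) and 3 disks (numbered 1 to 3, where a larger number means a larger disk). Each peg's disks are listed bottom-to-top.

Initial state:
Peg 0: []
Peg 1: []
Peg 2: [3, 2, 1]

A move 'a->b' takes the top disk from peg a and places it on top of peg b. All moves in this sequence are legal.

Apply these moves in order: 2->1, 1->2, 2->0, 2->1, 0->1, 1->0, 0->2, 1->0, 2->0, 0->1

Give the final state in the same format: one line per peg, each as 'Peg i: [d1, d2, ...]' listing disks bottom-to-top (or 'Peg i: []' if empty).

Answer: Peg 0: [2]
Peg 1: [1]
Peg 2: [3]

Derivation:
After move 1 (2->1):
Peg 0: []
Peg 1: [1]
Peg 2: [3, 2]

After move 2 (1->2):
Peg 0: []
Peg 1: []
Peg 2: [3, 2, 1]

After move 3 (2->0):
Peg 0: [1]
Peg 1: []
Peg 2: [3, 2]

After move 4 (2->1):
Peg 0: [1]
Peg 1: [2]
Peg 2: [3]

After move 5 (0->1):
Peg 0: []
Peg 1: [2, 1]
Peg 2: [3]

After move 6 (1->0):
Peg 0: [1]
Peg 1: [2]
Peg 2: [3]

After move 7 (0->2):
Peg 0: []
Peg 1: [2]
Peg 2: [3, 1]

After move 8 (1->0):
Peg 0: [2]
Peg 1: []
Peg 2: [3, 1]

After move 9 (2->0):
Peg 0: [2, 1]
Peg 1: []
Peg 2: [3]

After move 10 (0->1):
Peg 0: [2]
Peg 1: [1]
Peg 2: [3]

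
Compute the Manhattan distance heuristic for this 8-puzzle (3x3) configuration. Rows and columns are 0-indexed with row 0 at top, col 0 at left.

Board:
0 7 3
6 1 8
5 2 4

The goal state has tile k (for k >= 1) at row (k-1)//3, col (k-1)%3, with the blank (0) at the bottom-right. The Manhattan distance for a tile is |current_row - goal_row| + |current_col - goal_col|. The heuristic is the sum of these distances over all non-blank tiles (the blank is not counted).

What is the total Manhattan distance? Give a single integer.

Answer: 16

Derivation:
Tile 7: (0,1)->(2,0) = 3
Tile 3: (0,2)->(0,2) = 0
Tile 6: (1,0)->(1,2) = 2
Tile 1: (1,1)->(0,0) = 2
Tile 8: (1,2)->(2,1) = 2
Tile 5: (2,0)->(1,1) = 2
Tile 2: (2,1)->(0,1) = 2
Tile 4: (2,2)->(1,0) = 3
Sum: 3 + 0 + 2 + 2 + 2 + 2 + 2 + 3 = 16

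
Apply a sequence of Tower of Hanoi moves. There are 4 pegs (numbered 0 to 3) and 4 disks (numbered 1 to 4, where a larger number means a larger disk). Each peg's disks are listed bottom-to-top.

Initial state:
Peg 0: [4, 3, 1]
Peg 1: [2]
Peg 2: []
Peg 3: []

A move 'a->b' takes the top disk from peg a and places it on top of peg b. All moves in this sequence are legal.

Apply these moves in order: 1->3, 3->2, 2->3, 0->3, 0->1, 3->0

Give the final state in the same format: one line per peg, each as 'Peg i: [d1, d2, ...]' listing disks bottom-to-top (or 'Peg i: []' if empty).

Answer: Peg 0: [4, 1]
Peg 1: [3]
Peg 2: []
Peg 3: [2]

Derivation:
After move 1 (1->3):
Peg 0: [4, 3, 1]
Peg 1: []
Peg 2: []
Peg 3: [2]

After move 2 (3->2):
Peg 0: [4, 3, 1]
Peg 1: []
Peg 2: [2]
Peg 3: []

After move 3 (2->3):
Peg 0: [4, 3, 1]
Peg 1: []
Peg 2: []
Peg 3: [2]

After move 4 (0->3):
Peg 0: [4, 3]
Peg 1: []
Peg 2: []
Peg 3: [2, 1]

After move 5 (0->1):
Peg 0: [4]
Peg 1: [3]
Peg 2: []
Peg 3: [2, 1]

After move 6 (3->0):
Peg 0: [4, 1]
Peg 1: [3]
Peg 2: []
Peg 3: [2]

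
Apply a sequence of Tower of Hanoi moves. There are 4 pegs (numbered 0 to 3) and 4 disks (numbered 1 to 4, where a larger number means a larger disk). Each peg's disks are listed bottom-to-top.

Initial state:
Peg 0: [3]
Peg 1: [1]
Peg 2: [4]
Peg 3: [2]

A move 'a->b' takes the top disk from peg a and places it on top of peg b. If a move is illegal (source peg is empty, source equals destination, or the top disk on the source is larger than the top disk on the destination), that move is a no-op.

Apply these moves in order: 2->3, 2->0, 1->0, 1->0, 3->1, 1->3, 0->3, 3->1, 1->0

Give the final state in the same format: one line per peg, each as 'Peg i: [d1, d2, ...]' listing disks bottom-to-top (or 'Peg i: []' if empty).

After move 1 (2->3):
Peg 0: [3]
Peg 1: [1]
Peg 2: [4]
Peg 3: [2]

After move 2 (2->0):
Peg 0: [3]
Peg 1: [1]
Peg 2: [4]
Peg 3: [2]

After move 3 (1->0):
Peg 0: [3, 1]
Peg 1: []
Peg 2: [4]
Peg 3: [2]

After move 4 (1->0):
Peg 0: [3, 1]
Peg 1: []
Peg 2: [4]
Peg 3: [2]

After move 5 (3->1):
Peg 0: [3, 1]
Peg 1: [2]
Peg 2: [4]
Peg 3: []

After move 6 (1->3):
Peg 0: [3, 1]
Peg 1: []
Peg 2: [4]
Peg 3: [2]

After move 7 (0->3):
Peg 0: [3]
Peg 1: []
Peg 2: [4]
Peg 3: [2, 1]

After move 8 (3->1):
Peg 0: [3]
Peg 1: [1]
Peg 2: [4]
Peg 3: [2]

After move 9 (1->0):
Peg 0: [3, 1]
Peg 1: []
Peg 2: [4]
Peg 3: [2]

Answer: Peg 0: [3, 1]
Peg 1: []
Peg 2: [4]
Peg 3: [2]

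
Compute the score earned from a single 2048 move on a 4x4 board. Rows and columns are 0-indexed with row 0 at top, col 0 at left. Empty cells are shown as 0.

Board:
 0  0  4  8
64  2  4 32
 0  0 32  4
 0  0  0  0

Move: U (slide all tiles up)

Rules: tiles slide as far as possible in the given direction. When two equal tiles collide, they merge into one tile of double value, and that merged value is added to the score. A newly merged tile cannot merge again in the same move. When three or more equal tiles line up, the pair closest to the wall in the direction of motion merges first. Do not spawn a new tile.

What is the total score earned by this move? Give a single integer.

Answer: 8

Derivation:
Slide up:
col 0: [0, 64, 0, 0] -> [64, 0, 0, 0]  score +0 (running 0)
col 1: [0, 2, 0, 0] -> [2, 0, 0, 0]  score +0 (running 0)
col 2: [4, 4, 32, 0] -> [8, 32, 0, 0]  score +8 (running 8)
col 3: [8, 32, 4, 0] -> [8, 32, 4, 0]  score +0 (running 8)
Board after move:
64  2  8  8
 0  0 32 32
 0  0  0  4
 0  0  0  0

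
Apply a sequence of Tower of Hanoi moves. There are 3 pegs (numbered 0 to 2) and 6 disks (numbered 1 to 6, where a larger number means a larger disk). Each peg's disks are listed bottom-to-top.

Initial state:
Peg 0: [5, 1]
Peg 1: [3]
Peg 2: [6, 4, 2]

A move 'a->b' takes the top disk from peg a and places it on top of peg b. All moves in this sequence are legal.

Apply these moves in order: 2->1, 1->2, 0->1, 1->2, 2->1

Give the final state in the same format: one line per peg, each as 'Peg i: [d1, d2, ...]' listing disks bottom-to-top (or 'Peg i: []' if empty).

After move 1 (2->1):
Peg 0: [5, 1]
Peg 1: [3, 2]
Peg 2: [6, 4]

After move 2 (1->2):
Peg 0: [5, 1]
Peg 1: [3]
Peg 2: [6, 4, 2]

After move 3 (0->1):
Peg 0: [5]
Peg 1: [3, 1]
Peg 2: [6, 4, 2]

After move 4 (1->2):
Peg 0: [5]
Peg 1: [3]
Peg 2: [6, 4, 2, 1]

After move 5 (2->1):
Peg 0: [5]
Peg 1: [3, 1]
Peg 2: [6, 4, 2]

Answer: Peg 0: [5]
Peg 1: [3, 1]
Peg 2: [6, 4, 2]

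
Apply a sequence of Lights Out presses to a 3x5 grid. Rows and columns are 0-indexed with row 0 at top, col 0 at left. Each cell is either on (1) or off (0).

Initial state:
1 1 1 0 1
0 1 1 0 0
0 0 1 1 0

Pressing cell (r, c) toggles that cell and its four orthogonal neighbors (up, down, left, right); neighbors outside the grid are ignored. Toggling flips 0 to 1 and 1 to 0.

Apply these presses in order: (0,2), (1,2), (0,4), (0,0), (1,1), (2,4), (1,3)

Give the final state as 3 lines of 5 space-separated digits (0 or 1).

After press 1 at (0,2):
1 0 0 1 1
0 1 0 0 0
0 0 1 1 0

After press 2 at (1,2):
1 0 1 1 1
0 0 1 1 0
0 0 0 1 0

After press 3 at (0,4):
1 0 1 0 0
0 0 1 1 1
0 0 0 1 0

After press 4 at (0,0):
0 1 1 0 0
1 0 1 1 1
0 0 0 1 0

After press 5 at (1,1):
0 0 1 0 0
0 1 0 1 1
0 1 0 1 0

After press 6 at (2,4):
0 0 1 0 0
0 1 0 1 0
0 1 0 0 1

After press 7 at (1,3):
0 0 1 1 0
0 1 1 0 1
0 1 0 1 1

Answer: 0 0 1 1 0
0 1 1 0 1
0 1 0 1 1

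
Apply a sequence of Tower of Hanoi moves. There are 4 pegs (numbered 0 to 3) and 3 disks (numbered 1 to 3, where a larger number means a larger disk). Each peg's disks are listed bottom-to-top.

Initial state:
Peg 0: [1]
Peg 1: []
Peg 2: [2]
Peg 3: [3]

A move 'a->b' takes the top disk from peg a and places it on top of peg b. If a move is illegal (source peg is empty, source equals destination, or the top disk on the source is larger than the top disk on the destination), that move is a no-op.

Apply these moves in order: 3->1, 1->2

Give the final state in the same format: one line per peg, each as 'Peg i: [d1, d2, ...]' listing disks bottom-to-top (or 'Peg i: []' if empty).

Answer: Peg 0: [1]
Peg 1: [3]
Peg 2: [2]
Peg 3: []

Derivation:
After move 1 (3->1):
Peg 0: [1]
Peg 1: [3]
Peg 2: [2]
Peg 3: []

After move 2 (1->2):
Peg 0: [1]
Peg 1: [3]
Peg 2: [2]
Peg 3: []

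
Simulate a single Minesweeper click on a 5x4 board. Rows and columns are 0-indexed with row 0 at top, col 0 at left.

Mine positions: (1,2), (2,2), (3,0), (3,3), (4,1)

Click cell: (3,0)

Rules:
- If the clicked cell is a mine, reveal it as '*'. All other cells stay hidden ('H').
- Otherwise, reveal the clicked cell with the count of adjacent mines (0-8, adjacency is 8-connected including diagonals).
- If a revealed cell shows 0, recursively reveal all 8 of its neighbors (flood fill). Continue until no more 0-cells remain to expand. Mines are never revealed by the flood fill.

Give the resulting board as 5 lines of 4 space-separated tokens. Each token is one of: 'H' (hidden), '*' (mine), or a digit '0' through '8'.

H H H H
H H H H
H H H H
* H H H
H H H H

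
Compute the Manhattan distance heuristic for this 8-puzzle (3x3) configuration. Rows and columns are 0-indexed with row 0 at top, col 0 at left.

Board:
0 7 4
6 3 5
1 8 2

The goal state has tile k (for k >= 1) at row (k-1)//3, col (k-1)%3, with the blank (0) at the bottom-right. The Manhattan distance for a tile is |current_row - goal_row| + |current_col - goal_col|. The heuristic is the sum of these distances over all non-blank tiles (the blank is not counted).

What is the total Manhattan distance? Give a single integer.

Tile 7: (0,1)->(2,0) = 3
Tile 4: (0,2)->(1,0) = 3
Tile 6: (1,0)->(1,2) = 2
Tile 3: (1,1)->(0,2) = 2
Tile 5: (1,2)->(1,1) = 1
Tile 1: (2,0)->(0,0) = 2
Tile 8: (2,1)->(2,1) = 0
Tile 2: (2,2)->(0,1) = 3
Sum: 3 + 3 + 2 + 2 + 1 + 2 + 0 + 3 = 16

Answer: 16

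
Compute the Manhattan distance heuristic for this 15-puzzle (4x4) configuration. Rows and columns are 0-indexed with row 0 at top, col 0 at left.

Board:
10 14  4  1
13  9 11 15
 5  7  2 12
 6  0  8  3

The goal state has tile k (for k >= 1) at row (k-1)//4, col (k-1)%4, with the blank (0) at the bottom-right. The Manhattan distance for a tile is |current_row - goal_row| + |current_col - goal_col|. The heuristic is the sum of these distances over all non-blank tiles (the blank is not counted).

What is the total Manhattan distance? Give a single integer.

Tile 10: at (0,0), goal (2,1), distance |0-2|+|0-1| = 3
Tile 14: at (0,1), goal (3,1), distance |0-3|+|1-1| = 3
Tile 4: at (0,2), goal (0,3), distance |0-0|+|2-3| = 1
Tile 1: at (0,3), goal (0,0), distance |0-0|+|3-0| = 3
Tile 13: at (1,0), goal (3,0), distance |1-3|+|0-0| = 2
Tile 9: at (1,1), goal (2,0), distance |1-2|+|1-0| = 2
Tile 11: at (1,2), goal (2,2), distance |1-2|+|2-2| = 1
Tile 15: at (1,3), goal (3,2), distance |1-3|+|3-2| = 3
Tile 5: at (2,0), goal (1,0), distance |2-1|+|0-0| = 1
Tile 7: at (2,1), goal (1,2), distance |2-1|+|1-2| = 2
Tile 2: at (2,2), goal (0,1), distance |2-0|+|2-1| = 3
Tile 12: at (2,3), goal (2,3), distance |2-2|+|3-3| = 0
Tile 6: at (3,0), goal (1,1), distance |3-1|+|0-1| = 3
Tile 8: at (3,2), goal (1,3), distance |3-1|+|2-3| = 3
Tile 3: at (3,3), goal (0,2), distance |3-0|+|3-2| = 4
Sum: 3 + 3 + 1 + 3 + 2 + 2 + 1 + 3 + 1 + 2 + 3 + 0 + 3 + 3 + 4 = 34

Answer: 34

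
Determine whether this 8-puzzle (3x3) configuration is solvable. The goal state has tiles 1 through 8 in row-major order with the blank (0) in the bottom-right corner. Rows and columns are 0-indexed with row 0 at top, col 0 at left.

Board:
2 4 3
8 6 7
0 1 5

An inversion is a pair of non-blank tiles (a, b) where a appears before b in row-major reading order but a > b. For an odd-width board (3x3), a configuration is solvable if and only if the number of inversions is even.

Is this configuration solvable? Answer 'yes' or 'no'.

Answer: yes

Derivation:
Inversions (pairs i<j in row-major order where tile[i] > tile[j] > 0): 12
12 is even, so the puzzle is solvable.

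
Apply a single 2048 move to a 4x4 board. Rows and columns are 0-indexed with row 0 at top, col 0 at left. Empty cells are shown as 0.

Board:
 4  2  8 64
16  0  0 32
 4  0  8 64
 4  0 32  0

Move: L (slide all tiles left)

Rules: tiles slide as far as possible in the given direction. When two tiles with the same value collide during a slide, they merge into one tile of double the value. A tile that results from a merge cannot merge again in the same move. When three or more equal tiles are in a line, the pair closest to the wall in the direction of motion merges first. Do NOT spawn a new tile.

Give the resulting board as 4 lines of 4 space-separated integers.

Slide left:
row 0: [4, 2, 8, 64] -> [4, 2, 8, 64]
row 1: [16, 0, 0, 32] -> [16, 32, 0, 0]
row 2: [4, 0, 8, 64] -> [4, 8, 64, 0]
row 3: [4, 0, 32, 0] -> [4, 32, 0, 0]

Answer:  4  2  8 64
16 32  0  0
 4  8 64  0
 4 32  0  0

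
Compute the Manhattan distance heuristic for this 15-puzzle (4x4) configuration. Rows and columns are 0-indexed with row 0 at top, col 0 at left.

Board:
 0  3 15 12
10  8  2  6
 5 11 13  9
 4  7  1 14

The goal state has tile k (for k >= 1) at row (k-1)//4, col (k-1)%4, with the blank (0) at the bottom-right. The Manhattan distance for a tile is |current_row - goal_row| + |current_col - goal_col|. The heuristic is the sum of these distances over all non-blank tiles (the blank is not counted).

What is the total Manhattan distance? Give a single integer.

Answer: 38

Derivation:
Tile 3: at (0,1), goal (0,2), distance |0-0|+|1-2| = 1
Tile 15: at (0,2), goal (3,2), distance |0-3|+|2-2| = 3
Tile 12: at (0,3), goal (2,3), distance |0-2|+|3-3| = 2
Tile 10: at (1,0), goal (2,1), distance |1-2|+|0-1| = 2
Tile 8: at (1,1), goal (1,3), distance |1-1|+|1-3| = 2
Tile 2: at (1,2), goal (0,1), distance |1-0|+|2-1| = 2
Tile 6: at (1,3), goal (1,1), distance |1-1|+|3-1| = 2
Tile 5: at (2,0), goal (1,0), distance |2-1|+|0-0| = 1
Tile 11: at (2,1), goal (2,2), distance |2-2|+|1-2| = 1
Tile 13: at (2,2), goal (3,0), distance |2-3|+|2-0| = 3
Tile 9: at (2,3), goal (2,0), distance |2-2|+|3-0| = 3
Tile 4: at (3,0), goal (0,3), distance |3-0|+|0-3| = 6
Tile 7: at (3,1), goal (1,2), distance |3-1|+|1-2| = 3
Tile 1: at (3,2), goal (0,0), distance |3-0|+|2-0| = 5
Tile 14: at (3,3), goal (3,1), distance |3-3|+|3-1| = 2
Sum: 1 + 3 + 2 + 2 + 2 + 2 + 2 + 1 + 1 + 3 + 3 + 6 + 3 + 5 + 2 = 38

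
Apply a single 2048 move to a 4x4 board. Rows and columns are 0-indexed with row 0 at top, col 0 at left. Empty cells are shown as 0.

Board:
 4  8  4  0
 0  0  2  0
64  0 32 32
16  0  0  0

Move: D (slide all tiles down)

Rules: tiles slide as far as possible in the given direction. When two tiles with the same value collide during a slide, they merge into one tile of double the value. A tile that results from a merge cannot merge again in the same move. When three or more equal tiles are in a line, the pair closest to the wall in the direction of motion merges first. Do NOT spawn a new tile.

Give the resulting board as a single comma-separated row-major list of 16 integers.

Slide down:
col 0: [4, 0, 64, 16] -> [0, 4, 64, 16]
col 1: [8, 0, 0, 0] -> [0, 0, 0, 8]
col 2: [4, 2, 32, 0] -> [0, 4, 2, 32]
col 3: [0, 0, 32, 0] -> [0, 0, 0, 32]

Answer: 0, 0, 0, 0, 4, 0, 4, 0, 64, 0, 2, 0, 16, 8, 32, 32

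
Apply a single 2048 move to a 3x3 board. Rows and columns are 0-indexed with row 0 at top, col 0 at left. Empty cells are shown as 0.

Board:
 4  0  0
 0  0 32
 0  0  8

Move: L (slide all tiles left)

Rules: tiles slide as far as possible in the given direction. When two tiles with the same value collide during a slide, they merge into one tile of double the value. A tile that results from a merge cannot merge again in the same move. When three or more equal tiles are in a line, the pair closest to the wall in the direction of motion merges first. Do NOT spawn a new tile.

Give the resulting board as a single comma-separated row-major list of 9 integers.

Answer: 4, 0, 0, 32, 0, 0, 8, 0, 0

Derivation:
Slide left:
row 0: [4, 0, 0] -> [4, 0, 0]
row 1: [0, 0, 32] -> [32, 0, 0]
row 2: [0, 0, 8] -> [8, 0, 0]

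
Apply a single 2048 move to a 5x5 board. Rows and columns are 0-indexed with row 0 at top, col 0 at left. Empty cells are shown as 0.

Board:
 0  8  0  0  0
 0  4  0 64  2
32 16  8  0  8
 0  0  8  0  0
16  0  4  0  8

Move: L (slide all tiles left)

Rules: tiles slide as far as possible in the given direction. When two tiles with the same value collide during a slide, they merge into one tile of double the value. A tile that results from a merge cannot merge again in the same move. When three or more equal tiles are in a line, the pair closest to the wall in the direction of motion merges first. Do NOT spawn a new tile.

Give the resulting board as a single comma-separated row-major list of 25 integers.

Answer: 8, 0, 0, 0, 0, 4, 64, 2, 0, 0, 32, 16, 16, 0, 0, 8, 0, 0, 0, 0, 16, 4, 8, 0, 0

Derivation:
Slide left:
row 0: [0, 8, 0, 0, 0] -> [8, 0, 0, 0, 0]
row 1: [0, 4, 0, 64, 2] -> [4, 64, 2, 0, 0]
row 2: [32, 16, 8, 0, 8] -> [32, 16, 16, 0, 0]
row 3: [0, 0, 8, 0, 0] -> [8, 0, 0, 0, 0]
row 4: [16, 0, 4, 0, 8] -> [16, 4, 8, 0, 0]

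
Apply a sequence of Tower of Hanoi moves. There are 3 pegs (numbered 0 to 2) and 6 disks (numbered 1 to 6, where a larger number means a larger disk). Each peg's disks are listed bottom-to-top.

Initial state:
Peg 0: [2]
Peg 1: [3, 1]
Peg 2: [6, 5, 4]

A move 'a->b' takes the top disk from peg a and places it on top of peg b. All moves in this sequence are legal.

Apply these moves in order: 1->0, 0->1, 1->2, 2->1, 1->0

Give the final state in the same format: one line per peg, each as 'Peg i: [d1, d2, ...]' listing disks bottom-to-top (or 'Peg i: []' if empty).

Answer: Peg 0: [2, 1]
Peg 1: [3]
Peg 2: [6, 5, 4]

Derivation:
After move 1 (1->0):
Peg 0: [2, 1]
Peg 1: [3]
Peg 2: [6, 5, 4]

After move 2 (0->1):
Peg 0: [2]
Peg 1: [3, 1]
Peg 2: [6, 5, 4]

After move 3 (1->2):
Peg 0: [2]
Peg 1: [3]
Peg 2: [6, 5, 4, 1]

After move 4 (2->1):
Peg 0: [2]
Peg 1: [3, 1]
Peg 2: [6, 5, 4]

After move 5 (1->0):
Peg 0: [2, 1]
Peg 1: [3]
Peg 2: [6, 5, 4]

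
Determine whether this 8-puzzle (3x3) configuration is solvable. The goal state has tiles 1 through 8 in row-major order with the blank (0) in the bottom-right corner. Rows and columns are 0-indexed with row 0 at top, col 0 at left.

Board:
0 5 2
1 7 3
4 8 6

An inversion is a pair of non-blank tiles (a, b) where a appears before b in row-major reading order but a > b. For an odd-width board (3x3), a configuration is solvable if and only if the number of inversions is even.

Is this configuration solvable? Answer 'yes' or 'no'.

Answer: no

Derivation:
Inversions (pairs i<j in row-major order where tile[i] > tile[j] > 0): 9
9 is odd, so the puzzle is not solvable.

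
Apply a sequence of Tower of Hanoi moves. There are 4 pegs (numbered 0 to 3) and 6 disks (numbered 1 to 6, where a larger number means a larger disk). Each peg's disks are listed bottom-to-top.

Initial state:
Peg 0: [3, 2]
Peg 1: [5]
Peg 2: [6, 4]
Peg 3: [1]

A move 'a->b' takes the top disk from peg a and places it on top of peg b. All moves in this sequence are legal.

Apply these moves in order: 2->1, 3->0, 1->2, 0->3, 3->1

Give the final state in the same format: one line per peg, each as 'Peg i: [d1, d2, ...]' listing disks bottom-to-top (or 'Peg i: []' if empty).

Answer: Peg 0: [3, 2]
Peg 1: [5, 1]
Peg 2: [6, 4]
Peg 3: []

Derivation:
After move 1 (2->1):
Peg 0: [3, 2]
Peg 1: [5, 4]
Peg 2: [6]
Peg 3: [1]

After move 2 (3->0):
Peg 0: [3, 2, 1]
Peg 1: [5, 4]
Peg 2: [6]
Peg 3: []

After move 3 (1->2):
Peg 0: [3, 2, 1]
Peg 1: [5]
Peg 2: [6, 4]
Peg 3: []

After move 4 (0->3):
Peg 0: [3, 2]
Peg 1: [5]
Peg 2: [6, 4]
Peg 3: [1]

After move 5 (3->1):
Peg 0: [3, 2]
Peg 1: [5, 1]
Peg 2: [6, 4]
Peg 3: []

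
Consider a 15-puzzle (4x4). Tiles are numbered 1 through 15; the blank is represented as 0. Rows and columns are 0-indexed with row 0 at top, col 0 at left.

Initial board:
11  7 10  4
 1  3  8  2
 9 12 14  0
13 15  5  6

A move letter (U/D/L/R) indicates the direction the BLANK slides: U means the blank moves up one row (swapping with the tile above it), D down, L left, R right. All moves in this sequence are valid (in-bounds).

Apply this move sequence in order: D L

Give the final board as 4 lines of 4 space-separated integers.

Answer: 11  7 10  4
 1  3  8  2
 9 12 14  6
13 15  0  5

Derivation:
After move 1 (D):
11  7 10  4
 1  3  8  2
 9 12 14  6
13 15  5  0

After move 2 (L):
11  7 10  4
 1  3  8  2
 9 12 14  6
13 15  0  5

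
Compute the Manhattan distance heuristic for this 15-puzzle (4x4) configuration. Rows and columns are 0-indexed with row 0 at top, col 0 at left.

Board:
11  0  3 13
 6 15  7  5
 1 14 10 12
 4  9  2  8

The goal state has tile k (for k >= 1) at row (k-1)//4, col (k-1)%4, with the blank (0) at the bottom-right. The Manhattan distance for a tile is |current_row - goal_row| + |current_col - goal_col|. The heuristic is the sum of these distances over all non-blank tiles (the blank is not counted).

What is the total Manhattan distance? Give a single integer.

Answer: 35

Derivation:
Tile 11: at (0,0), goal (2,2), distance |0-2|+|0-2| = 4
Tile 3: at (0,2), goal (0,2), distance |0-0|+|2-2| = 0
Tile 13: at (0,3), goal (3,0), distance |0-3|+|3-0| = 6
Tile 6: at (1,0), goal (1,1), distance |1-1|+|0-1| = 1
Tile 15: at (1,1), goal (3,2), distance |1-3|+|1-2| = 3
Tile 7: at (1,2), goal (1,2), distance |1-1|+|2-2| = 0
Tile 5: at (1,3), goal (1,0), distance |1-1|+|3-0| = 3
Tile 1: at (2,0), goal (0,0), distance |2-0|+|0-0| = 2
Tile 14: at (2,1), goal (3,1), distance |2-3|+|1-1| = 1
Tile 10: at (2,2), goal (2,1), distance |2-2|+|2-1| = 1
Tile 12: at (2,3), goal (2,3), distance |2-2|+|3-3| = 0
Tile 4: at (3,0), goal (0,3), distance |3-0|+|0-3| = 6
Tile 9: at (3,1), goal (2,0), distance |3-2|+|1-0| = 2
Tile 2: at (3,2), goal (0,1), distance |3-0|+|2-1| = 4
Tile 8: at (3,3), goal (1,3), distance |3-1|+|3-3| = 2
Sum: 4 + 0 + 6 + 1 + 3 + 0 + 3 + 2 + 1 + 1 + 0 + 6 + 2 + 4 + 2 = 35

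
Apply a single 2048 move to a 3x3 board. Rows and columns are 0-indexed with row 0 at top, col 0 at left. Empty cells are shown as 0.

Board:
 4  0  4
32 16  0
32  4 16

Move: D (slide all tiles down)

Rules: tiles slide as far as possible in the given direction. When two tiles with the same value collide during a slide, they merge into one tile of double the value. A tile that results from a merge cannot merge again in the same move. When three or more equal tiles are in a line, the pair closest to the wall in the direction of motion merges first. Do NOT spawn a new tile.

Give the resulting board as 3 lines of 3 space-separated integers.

Answer:  0  0  0
 4 16  4
64  4 16

Derivation:
Slide down:
col 0: [4, 32, 32] -> [0, 4, 64]
col 1: [0, 16, 4] -> [0, 16, 4]
col 2: [4, 0, 16] -> [0, 4, 16]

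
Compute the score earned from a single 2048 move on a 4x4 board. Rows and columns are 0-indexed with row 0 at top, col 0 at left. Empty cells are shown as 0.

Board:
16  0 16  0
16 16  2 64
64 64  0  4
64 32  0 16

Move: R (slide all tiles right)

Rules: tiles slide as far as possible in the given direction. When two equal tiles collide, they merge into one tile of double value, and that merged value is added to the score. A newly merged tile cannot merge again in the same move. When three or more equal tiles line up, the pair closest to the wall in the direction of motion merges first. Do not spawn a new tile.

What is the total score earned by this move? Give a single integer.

Answer: 192

Derivation:
Slide right:
row 0: [16, 0, 16, 0] -> [0, 0, 0, 32]  score +32 (running 32)
row 1: [16, 16, 2, 64] -> [0, 32, 2, 64]  score +32 (running 64)
row 2: [64, 64, 0, 4] -> [0, 0, 128, 4]  score +128 (running 192)
row 3: [64, 32, 0, 16] -> [0, 64, 32, 16]  score +0 (running 192)
Board after move:
  0   0   0  32
  0  32   2  64
  0   0 128   4
  0  64  32  16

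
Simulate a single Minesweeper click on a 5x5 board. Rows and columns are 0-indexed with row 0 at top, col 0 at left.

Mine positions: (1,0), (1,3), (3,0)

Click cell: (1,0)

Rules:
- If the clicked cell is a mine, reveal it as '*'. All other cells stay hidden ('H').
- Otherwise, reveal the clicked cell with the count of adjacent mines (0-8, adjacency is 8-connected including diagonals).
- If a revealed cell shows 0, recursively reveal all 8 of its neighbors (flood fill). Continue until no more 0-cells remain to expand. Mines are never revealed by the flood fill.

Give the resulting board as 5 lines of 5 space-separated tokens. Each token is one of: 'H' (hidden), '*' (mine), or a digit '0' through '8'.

H H H H H
* H H H H
H H H H H
H H H H H
H H H H H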